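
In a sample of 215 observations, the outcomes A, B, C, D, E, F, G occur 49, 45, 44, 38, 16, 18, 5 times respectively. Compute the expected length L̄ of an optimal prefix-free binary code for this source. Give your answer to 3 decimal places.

2.637 bits/symbol

Probabilities are the counts divided by 215.
Repeatedly combine the two least-probable nodes; the expected code length is the sum of the merged weights.
merge 1/43 + 16/215 → 21/215
merge 18/215 + 21/215 → 39/215
merge 38/215 + 39/215 → 77/215
merge 44/215 + 9/43 → 89/215
merge 49/215 + 77/215 → 126/215
merge 89/215 + 126/215 → 1
L = 21/215 + 39/215 + 77/215 + 89/215 + 126/215 + 1 = 567/215 ≈ 2.637 bits/symbol.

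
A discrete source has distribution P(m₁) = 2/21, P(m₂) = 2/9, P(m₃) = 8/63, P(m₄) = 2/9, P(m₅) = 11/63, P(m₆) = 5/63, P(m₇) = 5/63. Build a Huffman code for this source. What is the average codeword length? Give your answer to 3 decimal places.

2.714 bits/symbol

Repeatedly combine the two least-probable nodes; the expected code length is the sum of the merged weights.
merge 5/63 + 5/63 → 10/63
merge 2/21 + 8/63 → 2/9
merge 10/63 + 11/63 → 1/3
merge 2/9 + 2/9 → 4/9
merge 2/9 + 1/3 → 5/9
merge 4/9 + 5/9 → 1
L = 10/63 + 2/9 + 1/3 + 4/9 + 5/9 + 1 = 19/7 ≈ 2.714 bits/symbol.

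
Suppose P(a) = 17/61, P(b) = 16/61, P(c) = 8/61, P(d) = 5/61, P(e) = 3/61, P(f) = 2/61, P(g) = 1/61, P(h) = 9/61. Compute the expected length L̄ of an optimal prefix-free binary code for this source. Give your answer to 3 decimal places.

2.607 bits/symbol

Repeatedly combine the two least-probable nodes; the expected code length is the sum of the merged weights.
merge 1/61 + 2/61 → 3/61
merge 3/61 + 3/61 → 6/61
merge 5/61 + 6/61 → 11/61
merge 8/61 + 9/61 → 17/61
merge 11/61 + 16/61 → 27/61
merge 17/61 + 17/61 → 34/61
merge 27/61 + 34/61 → 1
L = 3/61 + 6/61 + 11/61 + 17/61 + 27/61 + 34/61 + 1 = 159/61 ≈ 2.607 bits/symbol.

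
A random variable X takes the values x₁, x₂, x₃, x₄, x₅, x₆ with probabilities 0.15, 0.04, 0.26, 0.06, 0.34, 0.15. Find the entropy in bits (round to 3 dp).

2.285 bits

H = −Σ pᵢ log₂ pᵢ.
−0.15·log₂(0.15) = 0.4105
−0.04·log₂(0.04) = 0.1858
−0.26·log₂(0.26) = 0.5053
−0.06·log₂(0.06) = 0.2435
−0.34·log₂(0.34) = 0.5292
−0.15·log₂(0.15) = 0.4105
Sum ≈ 2.2848 → 2.285 bits.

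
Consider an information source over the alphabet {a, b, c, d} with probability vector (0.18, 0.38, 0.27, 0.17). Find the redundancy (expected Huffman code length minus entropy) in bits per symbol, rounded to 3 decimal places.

Entropy H = −Σ p log₂ p ≈ 1.9204 bits.
Huffman merges: 17/100+9/50→7/20; 27/100+7/20→31/50; 19/50+31/50→1. L = 197/100 ≈ 1.9700.
L − H = 1.9700 − 1.9204 = 0.050 bits.

0.050 bits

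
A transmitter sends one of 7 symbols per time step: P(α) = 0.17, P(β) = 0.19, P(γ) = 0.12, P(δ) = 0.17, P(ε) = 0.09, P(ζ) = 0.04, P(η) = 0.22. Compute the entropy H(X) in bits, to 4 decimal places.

H = −Σ pᵢ log₂ pᵢ.
−0.17·log₂(0.17) = 0.4346
−0.19·log₂(0.19) = 0.4552
−0.12·log₂(0.12) = 0.3671
−0.17·log₂(0.17) = 0.4346
−0.09·log₂(0.09) = 0.3127
−0.04·log₂(0.04) = 0.1858
−0.22·log₂(0.22) = 0.4806
Sum ≈ 2.6704 → 2.6704 bits.

2.6704 bits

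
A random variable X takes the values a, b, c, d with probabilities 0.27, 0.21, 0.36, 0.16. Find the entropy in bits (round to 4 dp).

H = −Σ pᵢ log₂ pᵢ.
−0.27·log₂(0.27) = 0.5100
−0.21·log₂(0.21) = 0.4728
−0.36·log₂(0.36) = 0.5306
−0.16·log₂(0.16) = 0.4230
Sum ≈ 1.9365 → 1.9365 bits.

1.9365 bits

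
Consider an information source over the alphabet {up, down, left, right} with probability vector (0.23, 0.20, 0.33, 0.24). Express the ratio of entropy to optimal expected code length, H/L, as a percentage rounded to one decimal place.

Entropy H = −Σ p log₂ p ≈ 1.9740 bits.
Huffman merges: 1/5+23/100→43/100; 6/25+33/100→57/100; 43/100+57/100→1. L = 2 ≈ 2.0000.
Efficiency = H/L = 1.9740/2.0000 = 98.7%.

98.7%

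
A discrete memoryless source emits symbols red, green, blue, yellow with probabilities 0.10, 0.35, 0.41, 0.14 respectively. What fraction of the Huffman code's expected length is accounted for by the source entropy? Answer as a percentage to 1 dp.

97.6%

Entropy H = −Σ p log₂ p ≈ 1.7868 bits.
Huffman merges: 1/10+7/50→6/25; 6/25+7/20→59/100; 41/100+59/100→1. L = 183/100 ≈ 1.8300.
Efficiency = H/L = 1.7868/1.8300 = 97.6%.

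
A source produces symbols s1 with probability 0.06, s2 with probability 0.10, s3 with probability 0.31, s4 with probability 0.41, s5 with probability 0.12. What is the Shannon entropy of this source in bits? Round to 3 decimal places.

H = −Σ pᵢ log₂ pᵢ.
−0.06·log₂(0.06) = 0.2435
−0.10·log₂(0.10) = 0.3322
−0.31·log₂(0.31) = 0.5238
−0.41·log₂(0.41) = 0.5274
−0.12·log₂(0.12) = 0.3671
Sum ≈ 1.9940 → 1.994 bits.

1.994 bits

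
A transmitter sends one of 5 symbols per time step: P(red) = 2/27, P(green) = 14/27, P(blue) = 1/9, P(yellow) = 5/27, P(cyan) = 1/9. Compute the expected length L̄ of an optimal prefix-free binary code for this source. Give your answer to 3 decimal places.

Repeatedly combine the two least-probable nodes; the expected code length is the sum of the merged weights.
merge 2/27 + 1/9 → 5/27
merge 1/9 + 5/27 → 8/27
merge 5/27 + 8/27 → 13/27
merge 13/27 + 14/27 → 1
L = 5/27 + 8/27 + 13/27 + 1 = 53/27 ≈ 1.963 bits/symbol.

1.963 bits/symbol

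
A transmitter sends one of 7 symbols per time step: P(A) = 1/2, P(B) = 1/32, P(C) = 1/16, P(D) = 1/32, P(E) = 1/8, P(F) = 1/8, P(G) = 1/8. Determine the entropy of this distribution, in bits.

2.1875 bits

Each probability is a power of 1/2, so log₂(1/p) is an integer.
H = Σ p·log₂(1/p) = 1/2·1 + 1/32·5 + 1/16·4 + 1/32·5 + 1/8·3 + 1/8·3 + 1/8·3 = 2.1875 bits.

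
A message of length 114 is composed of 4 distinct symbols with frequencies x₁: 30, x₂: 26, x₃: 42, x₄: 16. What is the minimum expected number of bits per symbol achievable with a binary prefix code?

Probabilities are the counts divided by 114.
Repeatedly combine the two least-probable nodes; the expected code length is the sum of the merged weights.
merge 8/57 + 13/57 → 7/19
merge 5/19 + 7/19 → 12/19
merge 7/19 + 12/19 → 1
L = 7/19 + 12/19 + 1 = 2 bits/symbol.

2 bits/symbol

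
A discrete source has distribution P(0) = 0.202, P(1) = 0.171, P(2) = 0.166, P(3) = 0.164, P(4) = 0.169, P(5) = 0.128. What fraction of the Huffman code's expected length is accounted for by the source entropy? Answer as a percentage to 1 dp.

97.9%

Entropy H = −Σ p log₂ p ≈ 2.5727 bits.
Huffman merges: 16/125+41/250→73/250; 83/500+169/1000→67/200; 171/1000+101/500→373/1000; 73/250+67/200→627/1000; 373/1000+627/1000→1. L = 2627/1000 ≈ 2.6270.
Efficiency = H/L = 2.5727/2.6270 = 97.9%.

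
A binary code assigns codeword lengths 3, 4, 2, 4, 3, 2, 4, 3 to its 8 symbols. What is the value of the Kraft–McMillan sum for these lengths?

With common denominator 2^4 = 16: Σ 2^(−ℓᵢ) = 2/16 + 1/16 + 4/16 + 1/16 + 2/16 + 4/16 + 1/16 + 2/16 = 17/16 = 1.0625.

1.0625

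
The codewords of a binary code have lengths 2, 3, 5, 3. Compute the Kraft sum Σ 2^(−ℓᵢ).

0.53125

With common denominator 2^5 = 32: Σ 2^(−ℓᵢ) = 8/32 + 4/32 + 1/32 + 4/32 = 17/32 = 0.53125.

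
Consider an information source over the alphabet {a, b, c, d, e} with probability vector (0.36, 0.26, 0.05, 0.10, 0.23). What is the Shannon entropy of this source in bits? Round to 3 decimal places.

H = −Σ pᵢ log₂ pᵢ.
−0.36·log₂(0.36) = 0.5306
−0.26·log₂(0.26) = 0.5053
−0.05·log₂(0.05) = 0.2161
−0.10·log₂(0.10) = 0.3322
−0.23·log₂(0.23) = 0.4877
Sum ≈ 2.0719 → 2.072 bits.

2.072 bits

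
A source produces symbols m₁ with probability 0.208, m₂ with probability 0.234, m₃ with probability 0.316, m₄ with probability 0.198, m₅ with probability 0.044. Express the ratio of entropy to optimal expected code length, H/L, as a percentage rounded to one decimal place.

Entropy H = −Σ p log₂ p ≈ 2.1476 bits.
Huffman merges: 11/250+99/500→121/500; 26/125+117/500→221/500; 121/500+79/250→279/500; 221/500+279/500→1. L = 1121/500 ≈ 2.2420.
Efficiency = H/L = 2.1476/2.2420 = 95.8%.

95.8%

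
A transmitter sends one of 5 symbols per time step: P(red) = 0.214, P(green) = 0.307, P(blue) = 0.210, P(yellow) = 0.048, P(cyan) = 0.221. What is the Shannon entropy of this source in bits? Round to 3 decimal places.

H = −Σ pᵢ log₂ pᵢ.
−0.214·log₂(0.214) = 0.4760
−0.307·log₂(0.307) = 0.5230
−0.210·log₂(0.210) = 0.4728
−0.048·log₂(0.048) = 0.2103
−0.221·log₂(0.221) = 0.4813
Sum ≈ 2.1635 → 2.163 bits.

2.163 bits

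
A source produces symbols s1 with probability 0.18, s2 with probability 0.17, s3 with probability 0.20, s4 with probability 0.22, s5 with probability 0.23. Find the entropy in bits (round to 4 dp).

H = −Σ pᵢ log₂ pᵢ.
−0.18·log₂(0.18) = 0.4453
−0.17·log₂(0.17) = 0.4346
−0.20·log₂(0.20) = 0.4644
−0.22·log₂(0.22) = 0.4806
−0.23·log₂(0.23) = 0.4877
Sum ≈ 2.3125 → 2.3125 bits.

2.3125 bits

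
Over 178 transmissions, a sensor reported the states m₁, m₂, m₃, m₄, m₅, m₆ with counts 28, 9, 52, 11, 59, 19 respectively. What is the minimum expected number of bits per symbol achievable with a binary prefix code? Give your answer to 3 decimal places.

Probabilities are the counts divided by 178.
Repeatedly combine the two least-probable nodes; the expected code length is the sum of the merged weights.
merge 9/178 + 11/178 → 10/89
merge 19/178 + 10/89 → 39/178
merge 14/89 + 39/178 → 67/178
merge 26/89 + 59/178 → 111/178
merge 67/178 + 111/178 → 1
L = 10/89 + 39/178 + 67/178 + 111/178 + 1 = 415/178 ≈ 2.331 bits/symbol.

2.331 bits/symbol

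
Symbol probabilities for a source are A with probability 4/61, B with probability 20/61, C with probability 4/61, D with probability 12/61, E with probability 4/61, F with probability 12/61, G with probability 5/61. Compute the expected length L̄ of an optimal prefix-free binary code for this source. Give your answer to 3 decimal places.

2.557 bits/symbol

Repeatedly combine the two least-probable nodes; the expected code length is the sum of the merged weights.
merge 4/61 + 4/61 → 8/61
merge 4/61 + 5/61 → 9/61
merge 8/61 + 9/61 → 17/61
merge 12/61 + 12/61 → 24/61
merge 17/61 + 20/61 → 37/61
merge 24/61 + 37/61 → 1
L = 8/61 + 9/61 + 17/61 + 24/61 + 37/61 + 1 = 156/61 ≈ 2.557 bits/symbol.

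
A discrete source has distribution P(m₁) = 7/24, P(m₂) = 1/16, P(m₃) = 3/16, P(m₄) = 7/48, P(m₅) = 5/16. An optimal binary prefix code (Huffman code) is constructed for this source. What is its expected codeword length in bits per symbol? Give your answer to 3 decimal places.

2.208 bits/symbol

Repeatedly combine the two least-probable nodes; the expected code length is the sum of the merged weights.
merge 1/16 + 7/48 → 5/24
merge 3/16 + 5/24 → 19/48
merge 7/24 + 5/16 → 29/48
merge 19/48 + 29/48 → 1
L = 5/24 + 19/48 + 29/48 + 1 = 53/24 ≈ 2.208 bits/symbol.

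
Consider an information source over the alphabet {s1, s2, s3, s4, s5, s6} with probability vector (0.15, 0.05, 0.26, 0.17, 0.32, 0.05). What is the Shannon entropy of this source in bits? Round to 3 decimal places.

2.309 bits

H = −Σ pᵢ log₂ pᵢ.
−0.15·log₂(0.15) = 0.4105
−0.05·log₂(0.05) = 0.2161
−0.26·log₂(0.26) = 0.5053
−0.17·log₂(0.17) = 0.4346
−0.32·log₂(0.32) = 0.5260
−0.05·log₂(0.05) = 0.2161
Sum ≈ 2.3086 → 2.309 bits.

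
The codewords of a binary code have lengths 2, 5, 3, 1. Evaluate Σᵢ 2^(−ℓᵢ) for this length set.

0.90625

With common denominator 2^5 = 32: Σ 2^(−ℓᵢ) = 8/32 + 1/32 + 4/32 + 16/32 = 29/32 = 0.90625.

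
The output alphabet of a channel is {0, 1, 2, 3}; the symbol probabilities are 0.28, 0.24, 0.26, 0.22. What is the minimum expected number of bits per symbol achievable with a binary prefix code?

Repeatedly combine the two least-probable nodes; the expected code length is the sum of the merged weights.
merge 11/50 + 6/25 → 23/50
merge 13/50 + 7/25 → 27/50
merge 23/50 + 27/50 → 1
L = 23/50 + 27/50 + 1 = 2 bits/symbol.

2 bits/symbol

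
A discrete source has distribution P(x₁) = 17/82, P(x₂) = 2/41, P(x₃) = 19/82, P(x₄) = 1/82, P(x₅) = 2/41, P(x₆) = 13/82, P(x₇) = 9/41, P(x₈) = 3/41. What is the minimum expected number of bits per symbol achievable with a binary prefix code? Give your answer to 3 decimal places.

Repeatedly combine the two least-probable nodes; the expected code length is the sum of the merged weights.
merge 1/82 + 2/41 → 5/82
merge 2/41 + 5/82 → 9/82
merge 3/41 + 9/82 → 15/82
merge 13/82 + 15/82 → 14/41
merge 17/82 + 9/41 → 35/82
merge 19/82 + 14/41 → 47/82
merge 35/82 + 47/82 → 1
L = 5/82 + 9/82 + 15/82 + 14/41 + 35/82 + 47/82 + 1 = 221/82 ≈ 2.695 bits/symbol.

2.695 bits/symbol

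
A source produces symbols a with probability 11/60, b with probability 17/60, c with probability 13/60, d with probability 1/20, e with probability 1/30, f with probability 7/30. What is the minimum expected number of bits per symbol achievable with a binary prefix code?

2.35 bits/symbol

Repeatedly combine the two least-probable nodes; the expected code length is the sum of the merged weights.
merge 1/30 + 1/20 → 1/12
merge 1/12 + 11/60 → 4/15
merge 13/60 + 7/30 → 9/20
merge 4/15 + 17/60 → 11/20
merge 9/20 + 11/20 → 1
L = 1/12 + 4/15 + 9/20 + 11/20 + 1 = 47/20 = 2.35 bits/symbol.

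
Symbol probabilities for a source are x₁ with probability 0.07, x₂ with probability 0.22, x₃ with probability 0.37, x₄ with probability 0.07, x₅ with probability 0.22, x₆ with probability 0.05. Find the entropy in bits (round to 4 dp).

H = −Σ pᵢ log₂ pᵢ.
−0.07·log₂(0.07) = 0.2686
−0.22·log₂(0.22) = 0.4806
−0.37·log₂(0.37) = 0.5307
−0.07·log₂(0.07) = 0.2686
−0.22·log₂(0.22) = 0.4806
−0.05·log₂(0.05) = 0.2161
Sum ≈ 2.2451 → 2.2451 bits.

2.2451 bits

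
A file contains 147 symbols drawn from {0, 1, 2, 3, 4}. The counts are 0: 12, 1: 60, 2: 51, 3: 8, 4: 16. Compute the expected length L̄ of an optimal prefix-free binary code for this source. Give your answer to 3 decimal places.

1.973 bits/symbol

Probabilities are the counts divided by 147.
Repeatedly combine the two least-probable nodes; the expected code length is the sum of the merged weights.
merge 8/147 + 4/49 → 20/147
merge 16/147 + 20/147 → 12/49
merge 12/49 + 17/49 → 29/49
merge 20/49 + 29/49 → 1
L = 20/147 + 12/49 + 29/49 + 1 = 290/147 ≈ 1.973 bits/symbol.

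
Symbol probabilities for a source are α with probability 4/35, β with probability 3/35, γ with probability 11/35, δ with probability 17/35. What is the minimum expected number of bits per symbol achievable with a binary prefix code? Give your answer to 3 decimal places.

Repeatedly combine the two least-probable nodes; the expected code length is the sum of the merged weights.
merge 3/35 + 4/35 → 1/5
merge 1/5 + 11/35 → 18/35
merge 17/35 + 18/35 → 1
L = 1/5 + 18/35 + 1 = 12/7 ≈ 1.714 bits/symbol.

1.714 bits/symbol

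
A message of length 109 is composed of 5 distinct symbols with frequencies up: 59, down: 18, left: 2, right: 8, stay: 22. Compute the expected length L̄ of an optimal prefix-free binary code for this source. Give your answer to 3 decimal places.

1.807 bits/symbol

Probabilities are the counts divided by 109.
Repeatedly combine the two least-probable nodes; the expected code length is the sum of the merged weights.
merge 2/109 + 8/109 → 10/109
merge 10/109 + 18/109 → 28/109
merge 22/109 + 28/109 → 50/109
merge 50/109 + 59/109 → 1
L = 10/109 + 28/109 + 50/109 + 1 = 197/109 ≈ 1.807 bits/symbol.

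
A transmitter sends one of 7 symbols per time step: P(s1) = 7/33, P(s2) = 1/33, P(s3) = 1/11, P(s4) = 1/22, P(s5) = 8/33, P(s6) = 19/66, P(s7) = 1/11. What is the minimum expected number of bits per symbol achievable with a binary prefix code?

Repeatedly combine the two least-probable nodes; the expected code length is the sum of the merged weights.
merge 1/33 + 1/22 → 5/66
merge 5/66 + 1/11 → 1/6
merge 1/11 + 1/6 → 17/66
merge 7/33 + 8/33 → 5/11
merge 17/66 + 19/66 → 6/11
merge 5/11 + 6/11 → 1
L = 5/66 + 1/6 + 17/66 + 5/11 + 6/11 + 1 = 5/2 = 2.5 bits/symbol.

2.5 bits/symbol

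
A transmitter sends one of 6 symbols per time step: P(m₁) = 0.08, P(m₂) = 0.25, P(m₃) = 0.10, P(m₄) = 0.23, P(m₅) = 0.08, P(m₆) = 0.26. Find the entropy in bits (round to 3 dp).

2.408 bits

H = −Σ pᵢ log₂ pᵢ.
−0.08·log₂(0.08) = 0.2915
−0.25·log₂(0.25) = 0.5000
−0.10·log₂(0.10) = 0.3322
−0.23·log₂(0.23) = 0.4877
−0.08·log₂(0.08) = 0.2915
−0.26·log₂(0.26) = 0.5053
Sum ≈ 2.4082 → 2.408 bits.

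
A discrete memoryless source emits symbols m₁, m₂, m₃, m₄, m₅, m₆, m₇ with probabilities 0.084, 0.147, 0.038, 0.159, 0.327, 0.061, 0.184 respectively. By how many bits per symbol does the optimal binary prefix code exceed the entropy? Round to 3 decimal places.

0.057 bits

Entropy H = −Σ p log₂ p ≈ 2.5307 bits.
Huffman merges: 19/500+61/1000→99/1000; 21/250+99/1000→183/1000; 147/1000+159/1000→153/500; 183/1000+23/125→367/1000; 153/500+327/1000→633/1000; 367/1000+633/1000→1. L = 647/250 ≈ 2.5880.
L − H = 2.5880 − 2.5307 = 0.057 bits.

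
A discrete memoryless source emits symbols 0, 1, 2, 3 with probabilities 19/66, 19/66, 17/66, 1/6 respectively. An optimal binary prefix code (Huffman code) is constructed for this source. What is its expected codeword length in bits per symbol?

Repeatedly combine the two least-probable nodes; the expected code length is the sum of the merged weights.
merge 1/6 + 17/66 → 14/33
merge 19/66 + 19/66 → 19/33
merge 14/33 + 19/33 → 1
L = 14/33 + 19/33 + 1 = 2 bits/symbol.

2 bits/symbol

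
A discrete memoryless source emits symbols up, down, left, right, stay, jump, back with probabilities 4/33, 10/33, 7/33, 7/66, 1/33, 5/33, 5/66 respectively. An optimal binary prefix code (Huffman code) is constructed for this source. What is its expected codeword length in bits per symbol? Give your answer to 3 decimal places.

Repeatedly combine the two least-probable nodes; the expected code length is the sum of the merged weights.
merge 1/33 + 5/66 → 7/66
merge 7/66 + 7/66 → 7/33
merge 4/33 + 5/33 → 3/11
merge 7/33 + 7/33 → 14/33
merge 3/11 + 10/33 → 19/33
merge 14/33 + 19/33 → 1
L = 7/66 + 7/33 + 3/11 + 14/33 + 19/33 + 1 = 57/22 ≈ 2.591 bits/symbol.

2.591 bits/symbol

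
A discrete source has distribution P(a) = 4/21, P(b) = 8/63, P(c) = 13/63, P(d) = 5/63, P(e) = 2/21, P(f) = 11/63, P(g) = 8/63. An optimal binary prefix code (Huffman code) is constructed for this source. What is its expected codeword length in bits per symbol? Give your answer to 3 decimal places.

Repeatedly combine the two least-probable nodes; the expected code length is the sum of the merged weights.
merge 5/63 + 2/21 → 11/63
merge 8/63 + 8/63 → 16/63
merge 11/63 + 11/63 → 22/63
merge 4/21 + 13/63 → 25/63
merge 16/63 + 22/63 → 38/63
merge 25/63 + 38/63 → 1
L = 11/63 + 16/63 + 22/63 + 25/63 + 38/63 + 1 = 25/9 ≈ 2.778 bits/symbol.

2.778 bits/symbol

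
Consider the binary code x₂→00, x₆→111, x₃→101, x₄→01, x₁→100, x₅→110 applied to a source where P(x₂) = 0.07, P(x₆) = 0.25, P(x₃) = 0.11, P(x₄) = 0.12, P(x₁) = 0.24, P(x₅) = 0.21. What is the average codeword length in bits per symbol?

L̄ = Σ pᵢ·ℓᵢ = 0.07·2 + 0.25·3 + 0.11·3 + 0.12·2 + 0.24·3 + 0.21·3 = 2.81 bits/symbol.

2.81 bits/symbol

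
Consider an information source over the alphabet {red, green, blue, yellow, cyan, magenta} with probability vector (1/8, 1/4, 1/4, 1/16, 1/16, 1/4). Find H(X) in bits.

Each probability is a power of 1/2, so log₂(1/p) is an integer.
H = Σ p·log₂(1/p) = 1/8·3 + 1/4·2 + 1/4·2 + 1/16·4 + 1/16·4 + 1/4·2 = 2.375 bits.

2.375 bits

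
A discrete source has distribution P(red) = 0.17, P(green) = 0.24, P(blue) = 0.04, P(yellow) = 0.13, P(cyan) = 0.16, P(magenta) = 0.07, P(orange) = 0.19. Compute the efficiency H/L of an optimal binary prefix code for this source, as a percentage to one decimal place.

Entropy H = −Σ p log₂ p ≈ 2.6439 bits.
Huffman merges: 1/25+7/100→11/100; 11/100+13/100→6/25; 4/25+17/100→33/100; 19/100+6/25→43/100; 6/25+33/100→57/100; 43/100+57/100→1. L = 67/25 ≈ 2.6800.
Efficiency = H/L = 2.6439/2.6800 = 98.7%.

98.7%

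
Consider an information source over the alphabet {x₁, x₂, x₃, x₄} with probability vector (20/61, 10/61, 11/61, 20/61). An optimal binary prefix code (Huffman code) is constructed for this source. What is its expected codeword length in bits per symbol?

Repeatedly combine the two least-probable nodes; the expected code length is the sum of the merged weights.
merge 10/61 + 11/61 → 21/61
merge 20/61 + 20/61 → 40/61
merge 21/61 + 40/61 → 1
L = 21/61 + 40/61 + 1 = 2 bits/symbol.

2 bits/symbol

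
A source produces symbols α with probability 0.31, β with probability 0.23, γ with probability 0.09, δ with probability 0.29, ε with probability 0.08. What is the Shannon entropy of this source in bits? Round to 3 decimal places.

2.134 bits

H = −Σ pᵢ log₂ pᵢ.
−0.31·log₂(0.31) = 0.5238
−0.23·log₂(0.23) = 0.4877
−0.09·log₂(0.09) = 0.3127
−0.29·log₂(0.29) = 0.5179
−0.08·log₂(0.08) = 0.2915
Sum ≈ 2.1335 → 2.134 bits.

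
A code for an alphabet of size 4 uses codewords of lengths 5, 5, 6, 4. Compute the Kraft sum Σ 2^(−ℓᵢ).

0.140625

With common denominator 2^6 = 64: Σ 2^(−ℓᵢ) = 2/64 + 2/64 + 1/64 + 4/64 = 9/64 = 0.140625.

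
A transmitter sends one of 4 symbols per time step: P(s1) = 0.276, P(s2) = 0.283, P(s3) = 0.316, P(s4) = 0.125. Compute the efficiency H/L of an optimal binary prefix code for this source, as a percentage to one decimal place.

96.4%

Entropy H = −Σ p log₂ p ≈ 1.9282 bits.
Huffman merges: 1/8+69/250→401/1000; 283/1000+79/250→599/1000; 401/1000+599/1000→1. L = 2 ≈ 2.0000.
Efficiency = H/L = 1.9282/2.0000 = 96.4%.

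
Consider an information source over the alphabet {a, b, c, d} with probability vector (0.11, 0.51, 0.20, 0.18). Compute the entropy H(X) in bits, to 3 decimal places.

1.755 bits

H = −Σ pᵢ log₂ pᵢ.
−0.11·log₂(0.11) = 0.3503
−0.51·log₂(0.51) = 0.4954
−0.20·log₂(0.20) = 0.4644
−0.18·log₂(0.18) = 0.4453
Sum ≈ 1.7554 → 1.755 bits.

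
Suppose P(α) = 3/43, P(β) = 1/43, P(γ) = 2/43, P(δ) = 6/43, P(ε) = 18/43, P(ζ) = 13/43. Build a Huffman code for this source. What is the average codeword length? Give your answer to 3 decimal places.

Repeatedly combine the two least-probable nodes; the expected code length is the sum of the merged weights.
merge 1/43 + 2/43 → 3/43
merge 3/43 + 3/43 → 6/43
merge 6/43 + 6/43 → 12/43
merge 12/43 + 13/43 → 25/43
merge 18/43 + 25/43 → 1
L = 3/43 + 6/43 + 12/43 + 25/43 + 1 = 89/43 ≈ 2.070 bits/symbol.

2.070 bits/symbol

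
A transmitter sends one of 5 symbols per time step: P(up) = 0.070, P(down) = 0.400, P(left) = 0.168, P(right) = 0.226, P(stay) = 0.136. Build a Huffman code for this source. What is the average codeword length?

2.18 bits/symbol

Repeatedly combine the two least-probable nodes; the expected code length is the sum of the merged weights.
merge 7/100 + 17/125 → 103/500
merge 21/125 + 103/500 → 187/500
merge 113/500 + 187/500 → 3/5
merge 2/5 + 3/5 → 1
L = 103/500 + 187/500 + 3/5 + 1 = 109/50 = 2.18 bits/symbol.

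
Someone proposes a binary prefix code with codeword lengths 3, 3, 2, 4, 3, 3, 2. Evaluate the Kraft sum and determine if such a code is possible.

With common denominator 2^4 = 16: Σ 2^(−ℓᵢ) = 2/16 + 2/16 + 4/16 + 1/16 + 2/16 + 2/16 + 4/16 = 17/16 = 1.0625.
Kraft's inequality requires Σ ≤ 1; here Σ = 1.0625 > 1, so no such prefix code exists.

1.0625; no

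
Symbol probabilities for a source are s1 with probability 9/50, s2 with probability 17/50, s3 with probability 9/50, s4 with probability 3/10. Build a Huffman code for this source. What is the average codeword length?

Repeatedly combine the two least-probable nodes; the expected code length is the sum of the merged weights.
merge 9/50 + 9/50 → 9/25
merge 3/10 + 17/50 → 16/25
merge 9/25 + 16/25 → 1
L = 9/25 + 16/25 + 1 = 2 bits/symbol.

2 bits/symbol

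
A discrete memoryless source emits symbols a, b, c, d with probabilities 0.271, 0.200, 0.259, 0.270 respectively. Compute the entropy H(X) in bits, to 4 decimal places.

1.9897 bits

H = −Σ pᵢ log₂ pᵢ.
−0.271·log₂(0.271) = 0.5105
−0.200·log₂(0.200) = 0.4644
−0.259·log₂(0.259) = 0.5048
−0.270·log₂(0.270) = 0.5100
Sum ≈ 1.9897 → 1.9897 bits.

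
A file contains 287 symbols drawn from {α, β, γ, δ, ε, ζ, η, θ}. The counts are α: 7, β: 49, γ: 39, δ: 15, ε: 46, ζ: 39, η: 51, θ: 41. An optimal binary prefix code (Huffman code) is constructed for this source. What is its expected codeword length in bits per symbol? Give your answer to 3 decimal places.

Probabilities are the counts divided by 287.
Repeatedly combine the two least-probable nodes; the expected code length is the sum of the merged weights.
merge 1/41 + 15/287 → 22/287
merge 22/287 + 39/287 → 61/287
merge 39/287 + 1/7 → 80/287
merge 46/287 + 7/41 → 95/287
merge 51/287 + 61/287 → 16/41
merge 80/287 + 95/287 → 25/41
merge 16/41 + 25/41 → 1
L = 22/287 + 61/287 + 80/287 + 95/287 + 16/41 + 25/41 + 1 = 832/287 ≈ 2.899 bits/symbol.

2.899 bits/symbol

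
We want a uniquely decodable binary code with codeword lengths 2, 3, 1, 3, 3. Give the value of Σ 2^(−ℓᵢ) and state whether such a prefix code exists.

1.125; no

With common denominator 2^3 = 8: Σ 2^(−ℓᵢ) = 2/8 + 1/8 + 4/8 + 1/8 + 1/8 = 9/8 = 1.125.
Kraft's inequality requires Σ ≤ 1; here Σ = 1.125 > 1, so no such prefix code exists.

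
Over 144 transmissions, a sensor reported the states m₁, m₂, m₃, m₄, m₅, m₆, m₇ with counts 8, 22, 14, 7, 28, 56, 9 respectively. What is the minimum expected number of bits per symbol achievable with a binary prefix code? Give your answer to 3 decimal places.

2.486 bits/symbol

Probabilities are the counts divided by 144.
Repeatedly combine the two least-probable nodes; the expected code length is the sum of the merged weights.
merge 7/144 + 1/18 → 5/48
merge 1/16 + 7/72 → 23/144
merge 5/48 + 11/72 → 37/144
merge 23/144 + 7/36 → 17/48
merge 37/144 + 17/48 → 11/18
merge 7/18 + 11/18 → 1
L = 5/48 + 23/144 + 37/144 + 17/48 + 11/18 + 1 = 179/72 ≈ 2.486 bits/symbol.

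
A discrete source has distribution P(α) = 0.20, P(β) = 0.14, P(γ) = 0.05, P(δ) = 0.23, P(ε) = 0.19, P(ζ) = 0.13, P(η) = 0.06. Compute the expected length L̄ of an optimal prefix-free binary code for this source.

2.68 bits/symbol

Repeatedly combine the two least-probable nodes; the expected code length is the sum of the merged weights.
merge 1/20 + 3/50 → 11/100
merge 11/100 + 13/100 → 6/25
merge 7/50 + 19/100 → 33/100
merge 1/5 + 23/100 → 43/100
merge 6/25 + 33/100 → 57/100
merge 43/100 + 57/100 → 1
L = 11/100 + 6/25 + 33/100 + 43/100 + 57/100 + 1 = 67/25 = 2.68 bits/symbol.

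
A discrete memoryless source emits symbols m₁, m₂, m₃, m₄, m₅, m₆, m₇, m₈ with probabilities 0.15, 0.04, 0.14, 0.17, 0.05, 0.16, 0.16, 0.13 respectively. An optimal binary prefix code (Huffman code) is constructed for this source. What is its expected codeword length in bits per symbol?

2.92 bits/symbol

Repeatedly combine the two least-probable nodes; the expected code length is the sum of the merged weights.
merge 1/25 + 1/20 → 9/100
merge 9/100 + 13/100 → 11/50
merge 7/50 + 3/20 → 29/100
merge 4/25 + 4/25 → 8/25
merge 17/100 + 11/50 → 39/100
merge 29/100 + 8/25 → 61/100
merge 39/100 + 61/100 → 1
L = 9/100 + 11/50 + 29/100 + 8/25 + 39/100 + 61/100 + 1 = 73/25 = 2.92 bits/symbol.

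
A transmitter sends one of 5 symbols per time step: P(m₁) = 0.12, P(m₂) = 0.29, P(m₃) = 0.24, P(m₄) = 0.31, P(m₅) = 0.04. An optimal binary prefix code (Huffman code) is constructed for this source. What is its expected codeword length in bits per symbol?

Repeatedly combine the two least-probable nodes; the expected code length is the sum of the merged weights.
merge 1/25 + 3/25 → 4/25
merge 4/25 + 6/25 → 2/5
merge 29/100 + 31/100 → 3/5
merge 2/5 + 3/5 → 1
L = 4/25 + 2/5 + 3/5 + 1 = 54/25 = 2.16 bits/symbol.

2.16 bits/symbol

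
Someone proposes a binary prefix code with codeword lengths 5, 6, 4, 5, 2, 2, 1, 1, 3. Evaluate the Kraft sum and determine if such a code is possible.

With common denominator 2^6 = 64: Σ 2^(−ℓᵢ) = 2/64 + 1/64 + 4/64 + 2/64 + 16/64 + 16/64 + 32/64 + 32/64 + 8/64 = 113/64 = 1.765625.
Kraft's inequality requires Σ ≤ 1; here Σ = 1.765625 > 1, so no such prefix code exists.

1.765625; no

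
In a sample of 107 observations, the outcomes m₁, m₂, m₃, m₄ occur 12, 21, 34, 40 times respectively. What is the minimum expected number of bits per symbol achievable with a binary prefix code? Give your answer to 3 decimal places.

1.935 bits/symbol

Probabilities are the counts divided by 107.
Repeatedly combine the two least-probable nodes; the expected code length is the sum of the merged weights.
merge 12/107 + 21/107 → 33/107
merge 33/107 + 34/107 → 67/107
merge 40/107 + 67/107 → 1
L = 33/107 + 67/107 + 1 = 207/107 ≈ 1.935 bits/symbol.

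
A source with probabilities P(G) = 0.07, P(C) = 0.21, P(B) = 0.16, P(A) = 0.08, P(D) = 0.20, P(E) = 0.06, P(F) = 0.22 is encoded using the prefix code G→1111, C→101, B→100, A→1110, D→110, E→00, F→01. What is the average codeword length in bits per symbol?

2.87 bits/symbol

L̄ = Σ pᵢ·ℓᵢ = 0.07·4 + 0.21·3 + 0.16·3 + 0.08·4 + 0.20·3 + 0.06·2 + 0.22·2 = 2.87 bits/symbol.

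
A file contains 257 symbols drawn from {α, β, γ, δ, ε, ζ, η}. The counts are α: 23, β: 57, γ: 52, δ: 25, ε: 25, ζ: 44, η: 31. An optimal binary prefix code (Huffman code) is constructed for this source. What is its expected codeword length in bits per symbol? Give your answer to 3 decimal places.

Probabilities are the counts divided by 257.
Repeatedly combine the two least-probable nodes; the expected code length is the sum of the merged weights.
merge 23/257 + 25/257 → 48/257
merge 25/257 + 31/257 → 56/257
merge 44/257 + 48/257 → 92/257
merge 52/257 + 56/257 → 108/257
merge 57/257 + 92/257 → 149/257
merge 108/257 + 149/257 → 1
L = 48/257 + 56/257 + 92/257 + 108/257 + 149/257 + 1 = 710/257 ≈ 2.763 bits/symbol.

2.763 bits/symbol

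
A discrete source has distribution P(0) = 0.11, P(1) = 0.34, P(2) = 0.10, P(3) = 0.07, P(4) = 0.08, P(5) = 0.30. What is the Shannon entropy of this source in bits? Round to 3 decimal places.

2.293 bits

H = −Σ pᵢ log₂ pᵢ.
−0.11·log₂(0.11) = 0.3503
−0.34·log₂(0.34) = 0.5292
−0.10·log₂(0.10) = 0.3322
−0.07·log₂(0.07) = 0.2686
−0.08·log₂(0.08) = 0.2915
−0.30·log₂(0.30) = 0.5211
Sum ≈ 2.2928 → 2.293 bits.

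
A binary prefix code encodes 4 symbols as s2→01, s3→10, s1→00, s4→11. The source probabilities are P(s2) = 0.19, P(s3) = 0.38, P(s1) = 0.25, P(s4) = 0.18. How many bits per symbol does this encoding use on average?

L̄ = Σ pᵢ·ℓᵢ = 0.19·2 + 0.38·2 + 0.25·2 + 0.18·2 = 2 bits/symbol.

2 bits/symbol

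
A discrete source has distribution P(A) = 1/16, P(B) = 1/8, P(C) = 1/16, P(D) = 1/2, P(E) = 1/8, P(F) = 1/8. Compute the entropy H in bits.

2.125 bits

Each probability is a power of 1/2, so log₂(1/p) is an integer.
H = Σ p·log₂(1/p) = 1/16·4 + 1/8·3 + 1/16·4 + 1/2·1 + 1/8·3 + 1/8·3 = 2.125 bits.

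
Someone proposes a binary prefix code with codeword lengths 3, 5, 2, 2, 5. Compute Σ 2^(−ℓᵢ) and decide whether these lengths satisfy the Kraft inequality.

With common denominator 2^5 = 32: Σ 2^(−ℓᵢ) = 4/32 + 1/32 + 8/32 + 8/32 + 1/32 = 22/32 = 0.6875.
Kraft's inequality requires Σ ≤ 1; here Σ = 0.6875 ≤ 1, so such a prefix code exists.

0.6875; yes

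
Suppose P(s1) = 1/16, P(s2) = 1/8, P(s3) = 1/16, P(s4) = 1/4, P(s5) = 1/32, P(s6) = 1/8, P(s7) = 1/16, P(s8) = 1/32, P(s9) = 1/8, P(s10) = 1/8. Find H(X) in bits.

Each probability is a power of 1/2, so log₂(1/p) is an integer.
H = Σ p·log₂(1/p) = 1/16·4 + 1/8·3 + 1/16·4 + 1/4·2 + 1/32·5 + 1/8·3 + 1/16·4 + 1/32·5 + 1/8·3 + 1/8·3 = 3.0625 bits.

3.0625 bits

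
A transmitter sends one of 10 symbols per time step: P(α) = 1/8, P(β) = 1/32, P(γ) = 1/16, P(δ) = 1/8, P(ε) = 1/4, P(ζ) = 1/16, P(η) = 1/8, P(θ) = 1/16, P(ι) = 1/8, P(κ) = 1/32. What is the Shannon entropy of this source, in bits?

Each probability is a power of 1/2, so log₂(1/p) is an integer.
H = Σ p·log₂(1/p) = 1/8·3 + 1/32·5 + 1/16·4 + 1/8·3 + 1/4·2 + 1/16·4 + 1/8·3 + 1/16·4 + 1/8·3 + 1/32·5 = 3.0625 bits.

3.0625 bits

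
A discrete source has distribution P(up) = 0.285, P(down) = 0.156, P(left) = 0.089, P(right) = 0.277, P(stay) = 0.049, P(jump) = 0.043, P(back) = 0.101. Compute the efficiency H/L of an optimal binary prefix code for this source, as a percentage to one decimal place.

Entropy H = −Σ p log₂ p ≈ 2.5004 bits.
Huffman merges: 43/1000+49/1000→23/250; 89/1000+23/250→181/1000; 101/1000+39/250→257/1000; 181/1000+257/1000→219/500; 277/1000+57/200→281/500; 219/500+281/500→1. L = 253/100 ≈ 2.5300.
Efficiency = H/L = 2.5004/2.5300 = 98.8%.

98.8%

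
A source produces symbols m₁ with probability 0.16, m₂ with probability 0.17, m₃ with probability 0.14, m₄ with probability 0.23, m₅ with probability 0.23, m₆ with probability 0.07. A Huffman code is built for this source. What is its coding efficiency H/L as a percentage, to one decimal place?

Entropy H = −Σ p log₂ p ≈ 2.4986 bits.
Huffman merges: 7/100+7/50→21/100; 4/25+17/100→33/100; 21/100+23/100→11/25; 23/100+33/100→14/25; 11/25+14/25→1. L = 127/50 ≈ 2.5400.
Efficiency = H/L = 2.4986/2.5400 = 98.4%.

98.4%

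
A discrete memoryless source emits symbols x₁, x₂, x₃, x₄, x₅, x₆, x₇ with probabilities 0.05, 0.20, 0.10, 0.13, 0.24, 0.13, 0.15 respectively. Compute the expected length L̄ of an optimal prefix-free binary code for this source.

2.71 bits/symbol

Repeatedly combine the two least-probable nodes; the expected code length is the sum of the merged weights.
merge 1/20 + 1/10 → 3/20
merge 13/100 + 13/100 → 13/50
merge 3/20 + 3/20 → 3/10
merge 1/5 + 6/25 → 11/25
merge 13/50 + 3/10 → 14/25
merge 11/25 + 14/25 → 1
L = 3/20 + 13/50 + 3/10 + 11/25 + 14/25 + 1 = 271/100 = 2.71 bits/symbol.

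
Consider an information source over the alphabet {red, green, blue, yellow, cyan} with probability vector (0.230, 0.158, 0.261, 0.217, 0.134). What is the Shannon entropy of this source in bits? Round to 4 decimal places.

2.2809 bits

H = −Σ pᵢ log₂ pᵢ.
−0.230·log₂(0.230) = 0.4877
−0.158·log₂(0.158) = 0.4206
−0.261·log₂(0.261) = 0.5058
−0.217·log₂(0.217) = 0.4783
−0.134·log₂(0.134) = 0.3886
Sum ≈ 2.2809 → 2.2809 bits.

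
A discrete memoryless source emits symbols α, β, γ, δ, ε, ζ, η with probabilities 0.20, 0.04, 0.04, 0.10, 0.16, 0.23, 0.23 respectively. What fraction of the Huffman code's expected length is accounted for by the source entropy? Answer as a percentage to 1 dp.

Entropy H = −Σ p log₂ p ≈ 2.5664 bits.
Huffman merges: 1/25+1/25→2/25; 2/25+1/10→9/50; 4/25+9/50→17/50; 1/5+23/100→43/100; 23/100+17/50→57/100; 43/100+57/100→1. L = 13/5 ≈ 2.6000.
Efficiency = H/L = 2.5664/2.6000 = 98.7%.

98.7%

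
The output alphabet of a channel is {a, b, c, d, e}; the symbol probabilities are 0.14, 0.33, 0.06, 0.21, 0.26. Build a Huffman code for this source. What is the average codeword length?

2.2 bits/symbol

Repeatedly combine the two least-probable nodes; the expected code length is the sum of the merged weights.
merge 3/50 + 7/50 → 1/5
merge 1/5 + 21/100 → 41/100
merge 13/50 + 33/100 → 59/100
merge 41/100 + 59/100 → 1
L = 1/5 + 41/100 + 59/100 + 1 = 11/5 = 2.2 bits/symbol.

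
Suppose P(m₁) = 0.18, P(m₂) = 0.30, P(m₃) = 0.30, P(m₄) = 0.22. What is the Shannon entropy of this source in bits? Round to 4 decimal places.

1.9681 bits

H = −Σ pᵢ log₂ pᵢ.
−0.18·log₂(0.18) = 0.4453
−0.30·log₂(0.30) = 0.5211
−0.30·log₂(0.30) = 0.5211
−0.22·log₂(0.22) = 0.4806
Sum ≈ 1.9681 → 1.9681 bits.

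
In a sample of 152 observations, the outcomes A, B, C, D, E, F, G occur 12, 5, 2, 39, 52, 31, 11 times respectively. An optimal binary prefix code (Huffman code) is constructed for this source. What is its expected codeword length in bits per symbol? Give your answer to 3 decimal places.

2.362 bits/symbol

Probabilities are the counts divided by 152.
Repeatedly combine the two least-probable nodes; the expected code length is the sum of the merged weights.
merge 1/76 + 5/152 → 7/152
merge 7/152 + 11/152 → 9/76
merge 3/38 + 9/76 → 15/76
merge 15/76 + 31/152 → 61/152
merge 39/152 + 13/38 → 91/152
merge 61/152 + 91/152 → 1
L = 7/152 + 9/76 + 15/76 + 61/152 + 91/152 + 1 = 359/152 ≈ 2.362 bits/symbol.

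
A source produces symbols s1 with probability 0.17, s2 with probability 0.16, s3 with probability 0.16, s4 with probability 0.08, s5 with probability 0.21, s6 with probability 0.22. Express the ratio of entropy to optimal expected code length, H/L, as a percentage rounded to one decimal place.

98.3%

Entropy H = −Σ p log₂ p ≈ 2.5255 bits.
Huffman merges: 2/25+4/25→6/25; 4/25+17/100→33/100; 21/100+11/50→43/100; 6/25+33/100→57/100; 43/100+57/100→1. L = 257/100 ≈ 2.5700.
Efficiency = H/L = 2.5255/2.5700 = 98.3%.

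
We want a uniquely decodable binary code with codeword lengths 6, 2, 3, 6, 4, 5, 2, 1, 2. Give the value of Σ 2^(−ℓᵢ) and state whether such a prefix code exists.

1.5; no

With common denominator 2^6 = 64: Σ 2^(−ℓᵢ) = 1/64 + 16/64 + 8/64 + 1/64 + 4/64 + 2/64 + 16/64 + 32/64 + 16/64 = 96/64 = 1.5.
Kraft's inequality requires Σ ≤ 1; here Σ = 1.5 > 1, so no such prefix code exists.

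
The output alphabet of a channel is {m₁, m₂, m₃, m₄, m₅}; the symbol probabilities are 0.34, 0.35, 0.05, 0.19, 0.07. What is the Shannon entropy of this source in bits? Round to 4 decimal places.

H = −Σ pᵢ log₂ pᵢ.
−0.34·log₂(0.34) = 0.5292
−0.35·log₂(0.35) = 0.5301
−0.05·log₂(0.05) = 0.2161
−0.19·log₂(0.19) = 0.4552
−0.07·log₂(0.07) = 0.2686
Sum ≈ 1.9992 → 1.9992 bits.

1.9992 bits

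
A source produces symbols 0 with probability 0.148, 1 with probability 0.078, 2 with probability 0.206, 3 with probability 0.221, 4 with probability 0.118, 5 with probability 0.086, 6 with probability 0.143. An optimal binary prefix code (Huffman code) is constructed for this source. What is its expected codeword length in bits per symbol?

2.737 bits/symbol

Repeatedly combine the two least-probable nodes; the expected code length is the sum of the merged weights.
merge 39/500 + 43/500 → 41/250
merge 59/500 + 143/1000 → 261/1000
merge 37/250 + 41/250 → 39/125
merge 103/500 + 221/1000 → 427/1000
merge 261/1000 + 39/125 → 573/1000
merge 427/1000 + 573/1000 → 1
L = 41/250 + 261/1000 + 39/125 + 427/1000 + 573/1000 + 1 = 2737/1000 = 2.737 bits/symbol.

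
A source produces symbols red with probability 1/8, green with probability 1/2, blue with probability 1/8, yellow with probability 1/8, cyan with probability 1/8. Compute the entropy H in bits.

Each probability is a power of 1/2, so log₂(1/p) is an integer.
H = Σ p·log₂(1/p) = 1/8·3 + 1/2·1 + 1/8·3 + 1/8·3 + 1/8·3 = 2 bits.

2 bits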